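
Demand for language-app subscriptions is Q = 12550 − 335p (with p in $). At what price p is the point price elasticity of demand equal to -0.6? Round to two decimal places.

Ed = −335p/(12550 − 335p). Set this equal to -0.6:
335p = 0.6·(12550 − 335p) ⇒ 335p(1 + 0.6) = 0.6·12550
p = 0.6·12550 / (335·1.6) = 14.0485…

14.05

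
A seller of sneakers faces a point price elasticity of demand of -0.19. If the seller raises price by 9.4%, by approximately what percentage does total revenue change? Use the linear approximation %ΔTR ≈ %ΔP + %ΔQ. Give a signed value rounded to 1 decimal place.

+7.6%

%ΔQ ≈ Ed × %ΔP = (-0.19) × (+9.4%) = -1.7860%
%ΔTR ≈ %ΔP + %ΔQ = (+9.4%) + (-1.7860%) = +7.6140%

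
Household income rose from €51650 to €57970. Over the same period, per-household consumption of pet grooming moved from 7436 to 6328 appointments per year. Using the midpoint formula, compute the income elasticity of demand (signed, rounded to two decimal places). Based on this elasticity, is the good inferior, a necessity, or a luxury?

%ΔQ = (6328 − 7436)/[( 7436 + 6328)/2] = -1108/6882 = -0.160999…
%ΔIncome = (57970 − 51650)/[( 51650 + 57970)/2] = 6320/54810 = 0.115307…
E_income = (-1108/6882) / (6320/54810) = -1.3962…
E_income < 0 ⇒ inferior good.

-1.40; inferior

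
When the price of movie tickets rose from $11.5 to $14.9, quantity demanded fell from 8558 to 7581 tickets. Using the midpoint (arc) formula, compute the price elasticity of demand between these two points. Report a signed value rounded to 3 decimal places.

%ΔQ = (7581 − 8558) / [(8558 + 7581)/2] = -977/8069.5 = -0.121073…
%ΔP = (14.9 − 11.5) / [(11.5 + 14.9)/2] = 3.4/13.2 = 0.257575…
Arc Ed = %ΔQ / %ΔP = (-977/8069.5) / (3.4/13.2) = -0.47004…

-0.470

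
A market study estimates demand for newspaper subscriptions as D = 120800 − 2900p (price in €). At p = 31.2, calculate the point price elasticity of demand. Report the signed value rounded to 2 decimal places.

-2.98

dD/dp = −2900. At p = 31.2, D = 120800 − 2900(31.2) = 30320.
Ed = (dD/dp)·(p/D) = −2900 × (31.2/30320) = -2.9841…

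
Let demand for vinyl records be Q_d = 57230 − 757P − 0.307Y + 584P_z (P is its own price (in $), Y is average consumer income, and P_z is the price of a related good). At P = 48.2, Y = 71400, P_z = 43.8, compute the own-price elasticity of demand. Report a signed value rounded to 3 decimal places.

-1.495

At the given values, Q_d = 57230 − 757(48.2) − 0.307(71400) + 584(43.8) = 24402.
∂Q_d/∂P = −757.
E = (-757) × (48.2/24402) = -1.49526…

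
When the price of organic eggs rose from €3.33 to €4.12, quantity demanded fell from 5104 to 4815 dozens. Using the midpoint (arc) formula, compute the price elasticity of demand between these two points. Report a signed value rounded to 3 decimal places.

%ΔQ = (4815 − 5104) / [(5104 + 4815)/2] = -289/4959.5 = -0.058272…
%ΔP = (4.12 − 3.33) / [(3.33 + 4.12)/2] = 0.79/3.725 = 0.212080…
Arc Ed = %ΔQ / %ΔP = (-289/4959.5) / (0.79/3.725) = -0.27476…

-0.275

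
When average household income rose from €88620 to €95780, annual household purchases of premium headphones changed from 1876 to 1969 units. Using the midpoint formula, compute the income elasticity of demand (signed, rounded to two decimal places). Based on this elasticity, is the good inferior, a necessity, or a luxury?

0.62; necessity

%ΔQ = (1969 − 1876)/[( 1876 + 1969)/2] = 93/1922.5 = 0.048374…
%ΔIncome = (95780 − 88620)/[( 88620 + 95780)/2] = 7160/92200 = 0.077657…
E_income = (93/1922.5) / (7160/92200) = 0.6229…
0 < E_income < 1 ⇒ normal good, necessity.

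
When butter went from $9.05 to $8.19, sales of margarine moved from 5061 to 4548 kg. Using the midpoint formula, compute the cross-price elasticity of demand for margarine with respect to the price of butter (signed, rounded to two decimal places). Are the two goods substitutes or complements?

%ΔQ_{margarine} = (4548 − 5061)/avg = -513/4804.5 = -0.106774…
%ΔP_{butter} = (8.19 − 9.05)/avg = -0.86/8.62 = -0.099767…
E_cross = (-513/4804.5) / (-0.86/8.62) = 1.0702…
E_cross > 0 ⇒ the goods are substitutes.

1.07; substitutes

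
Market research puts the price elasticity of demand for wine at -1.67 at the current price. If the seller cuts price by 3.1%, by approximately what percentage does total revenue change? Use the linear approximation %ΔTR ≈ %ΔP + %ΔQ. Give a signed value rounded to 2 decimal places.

+2.08%

%ΔQ ≈ Ed × %ΔP = (-1.67) × (-3.1%) = +5.1770%
%ΔTR ≈ %ΔP + %ΔQ = (-3.1%) + (+5.1770%) = +2.0770%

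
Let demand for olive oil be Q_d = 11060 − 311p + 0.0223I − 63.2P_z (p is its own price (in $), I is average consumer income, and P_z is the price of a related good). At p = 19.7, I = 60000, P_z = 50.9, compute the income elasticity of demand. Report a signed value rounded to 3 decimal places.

0.438

At the given values, Q_d = 11060 − 311(19.7) + 0.0223(60000) − 63.2(50.9) = 3054.42.
∂Q_d/∂I = 0.0223.
E = (0.0223) × (60000/3054.42) = 0.43805…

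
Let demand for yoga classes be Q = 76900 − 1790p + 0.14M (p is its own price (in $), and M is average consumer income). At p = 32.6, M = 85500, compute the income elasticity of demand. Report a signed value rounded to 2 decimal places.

At the given values, Q = 76900 − 1790(32.6) + 0.14(85500) = 30516.
∂Q/∂M = 0.14.
E = (0.14) × (85500/30516) = 0.3922…

0.39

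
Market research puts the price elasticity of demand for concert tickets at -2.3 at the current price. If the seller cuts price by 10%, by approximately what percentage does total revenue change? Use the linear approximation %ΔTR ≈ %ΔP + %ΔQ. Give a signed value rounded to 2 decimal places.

+13.00%

%ΔQ ≈ Ed × %ΔP = (-2.3) × (-10%) = +23.0000%
%ΔTR ≈ %ΔP + %ΔQ = (-10%) + (+23.0000%) = +13.0000%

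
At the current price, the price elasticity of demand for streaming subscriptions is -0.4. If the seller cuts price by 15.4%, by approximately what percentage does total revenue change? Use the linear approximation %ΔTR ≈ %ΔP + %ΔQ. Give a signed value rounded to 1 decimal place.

-9.2%

%ΔQ ≈ Ed × %ΔP = (-0.4) × (-15.4%) = +6.1600%
%ΔTR ≈ %ΔP + %ΔQ = (-15.4%) + (+6.1600%) = -9.2400%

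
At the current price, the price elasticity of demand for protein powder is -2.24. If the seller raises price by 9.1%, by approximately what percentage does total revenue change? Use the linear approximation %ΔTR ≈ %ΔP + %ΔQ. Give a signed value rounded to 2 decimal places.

-11.28%

%ΔQ ≈ Ed × %ΔP = (-2.24) × (+9.1%) = -20.3840%
%ΔTR ≈ %ΔP + %ΔQ = (+9.1%) + (-20.3840%) = -11.2840%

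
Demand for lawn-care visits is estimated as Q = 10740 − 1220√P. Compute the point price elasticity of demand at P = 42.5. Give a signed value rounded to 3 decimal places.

dQ/dP = −1220/(2√P) = -93.5697. At P = 42.5, Q = 2786.57.
Ed = (dQ/dP)·(P/Q) = (-93.5697) × (42.5/2786.57) = -1.42709…

-1.427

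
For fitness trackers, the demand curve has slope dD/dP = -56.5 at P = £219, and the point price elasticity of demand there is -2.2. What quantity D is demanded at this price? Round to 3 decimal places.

Ed = (dD/dP)·(P/D) ⇒ D = (dD/dP)·P/Ed = (-56.5)·219/(-2.2) = 5624.31818…

5624.318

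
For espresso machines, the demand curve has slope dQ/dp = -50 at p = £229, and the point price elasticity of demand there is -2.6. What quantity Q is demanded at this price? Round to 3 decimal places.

4403.846

Ed = (dQ/dp)·(p/Q) ⇒ Q = (dQ/dp)·p/Ed = (-50)·229/(-2.6) = 4403.84615…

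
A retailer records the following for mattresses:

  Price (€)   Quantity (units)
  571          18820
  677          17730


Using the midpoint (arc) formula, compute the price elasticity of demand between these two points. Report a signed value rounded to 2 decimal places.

-0.35

%ΔQ = (17730 − 18820) / [(18820 + 17730)/2] = -1090/18275 = -0.059644…
%ΔP = (677 − 571) / [(571 + 677)/2] = 106/624 = 0.169871…
Arc Ed = %ΔQ / %ΔP = (-1090/18275) / (106/624) = -0.3511…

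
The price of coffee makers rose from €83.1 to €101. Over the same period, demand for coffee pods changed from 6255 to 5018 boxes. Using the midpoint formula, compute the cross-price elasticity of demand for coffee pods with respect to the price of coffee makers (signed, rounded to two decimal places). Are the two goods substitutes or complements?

%ΔQ_{coffee pods} = (5018 − 6255)/avg = -1237/5636.5 = -0.219462…
%ΔP_{coffee makers} = (101 − 83.1)/avg = 17.9/92.05 = 0.194459…
E_cross = (-1237/5636.5) / (17.9/92.05) = -1.1285…
E_cross < 0 ⇒ the goods are complements.

-1.13; complements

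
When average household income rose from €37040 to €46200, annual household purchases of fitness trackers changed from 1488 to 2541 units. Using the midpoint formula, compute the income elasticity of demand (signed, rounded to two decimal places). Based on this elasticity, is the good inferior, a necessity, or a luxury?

%ΔQ = (2541 − 1488)/[( 1488 + 2541)/2] = 1053/2014.5 = 0.522710…
%ΔIncome = (46200 − 37040)/[( 37040 + 46200)/2] = 9160/41620 = 0.220086…
E_income = (1053/2014.5) / (9160/41620) = 2.3750…
E_income > 1 ⇒ normal good, luxury.

2.38; luxury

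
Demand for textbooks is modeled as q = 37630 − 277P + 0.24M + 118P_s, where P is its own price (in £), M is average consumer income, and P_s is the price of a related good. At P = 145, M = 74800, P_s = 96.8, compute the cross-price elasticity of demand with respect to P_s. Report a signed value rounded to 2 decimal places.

At the given values, q = 37630 − 277(145) + 0.24(74800) + 118(96.8) = 26839.4.
∂q/∂P_s = 118.
E = (118) × (96.8/26839.4) = 0.4255…

0.43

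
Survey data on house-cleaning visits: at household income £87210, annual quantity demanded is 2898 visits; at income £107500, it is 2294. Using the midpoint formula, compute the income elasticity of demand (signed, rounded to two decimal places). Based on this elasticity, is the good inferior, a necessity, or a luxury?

-1.12; inferior

%ΔQ = (2294 − 2898)/[( 2898 + 2294)/2] = -604/2596 = -0.232665…
%ΔIncome = (107500 − 87210)/[( 87210 + 107500)/2] = 20290/97355 = 0.208412…
E_income = (-604/2596) / (20290/97355) = -1.1163…
E_income < 0 ⇒ inferior good.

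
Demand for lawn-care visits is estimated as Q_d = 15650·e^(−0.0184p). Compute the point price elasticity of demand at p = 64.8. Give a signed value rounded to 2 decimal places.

-1.19

dQ_d/dp = −0.0184·Q_d = -87.4006. At p = 64.8, Q_d = 4750.03.
Ed = (dQ_d/dp)·(p/Q_d) = (-87.4006) × (64.8/4750.03) = -1.1923…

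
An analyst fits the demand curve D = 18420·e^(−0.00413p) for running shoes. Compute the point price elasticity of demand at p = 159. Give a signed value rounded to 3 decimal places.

-0.657

dD/dp = −0.00413·D = -39.4504. At p = 159, D = 9552.16.
Ed = (dD/dp)·(p/D) = (-39.4504) × (159/9552.16) = -0.65667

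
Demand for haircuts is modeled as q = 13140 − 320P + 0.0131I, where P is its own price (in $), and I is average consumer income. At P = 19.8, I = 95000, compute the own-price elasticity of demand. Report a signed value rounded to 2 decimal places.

At the given values, q = 13140 − 320(19.8) + 0.0131(95000) = 8048.5.
∂q/∂P = −320.
E = (-320) × (19.8/8048.5) = -0.7872…

-0.79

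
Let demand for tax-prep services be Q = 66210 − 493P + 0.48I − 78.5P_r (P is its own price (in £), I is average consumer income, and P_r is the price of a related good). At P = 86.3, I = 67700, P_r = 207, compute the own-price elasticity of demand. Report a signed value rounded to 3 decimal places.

-1.066

At the given values, Q = 66210 − 493(86.3) + 0.48(67700) − 78.5(207) = 39910.6.
∂Q/∂P = −493.
E = (-493) × (86.3/39910.6) = -1.06603…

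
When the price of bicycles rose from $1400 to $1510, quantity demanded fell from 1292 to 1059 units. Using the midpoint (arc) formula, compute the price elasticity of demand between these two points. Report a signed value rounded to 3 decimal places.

%ΔQ = (1059 − 1292) / [(1292 + 1059)/2] = -233/1175.5 = -0.198213…
%ΔP = (1510 − 1400) / [(1400 + 1510)/2] = 110/1455 = 0.075601…
Arc Ed = %ΔQ / %ΔP = (-233/1175.5) / (110/1455) = -2.62182…

-2.622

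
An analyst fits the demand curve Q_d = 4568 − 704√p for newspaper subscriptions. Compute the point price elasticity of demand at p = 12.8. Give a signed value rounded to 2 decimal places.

-0.61

dQ_d/dp = −704/(2√p) = -98.387. At p = 12.8, Q_d = 2049.29.
Ed = (dQ_d/dp)·(p/Q_d) = (-98.387) × (12.8/2049.29) = -0.6145…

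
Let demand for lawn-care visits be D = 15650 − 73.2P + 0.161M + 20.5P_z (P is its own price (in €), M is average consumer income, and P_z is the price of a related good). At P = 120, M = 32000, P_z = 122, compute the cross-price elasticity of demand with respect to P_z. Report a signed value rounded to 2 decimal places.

0.17

At the given values, D = 15650 − 73.2(120) + 0.161(32000) + 20.5(122) = 14519.
∂D/∂P_z = 20.5.
E = (20.5) × (122/14519) = 0.1722…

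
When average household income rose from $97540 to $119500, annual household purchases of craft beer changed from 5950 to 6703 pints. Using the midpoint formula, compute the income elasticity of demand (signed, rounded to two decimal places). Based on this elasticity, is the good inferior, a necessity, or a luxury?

%ΔQ = (6703 − 5950)/[( 5950 + 6703)/2] = 753/6326.5 = 0.119023…
%ΔIncome = (119500 − 97540)/[( 97540 + 119500)/2] = 21960/108520 = 0.202359…
E_income = (753/6326.5) / (21960/108520) = 0.5881…
0 < E_income < 1 ⇒ normal good, necessity.

0.59; necessity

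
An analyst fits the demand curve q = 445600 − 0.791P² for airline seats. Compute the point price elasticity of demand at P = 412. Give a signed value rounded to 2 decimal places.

dq/dP = −2·0.791·P = -651.784. At P = 412, q = 311332.496.
Ed = (dq/dP)·(P/q) = (-651.784) × (412/311332.496) = -0.8625…

-0.86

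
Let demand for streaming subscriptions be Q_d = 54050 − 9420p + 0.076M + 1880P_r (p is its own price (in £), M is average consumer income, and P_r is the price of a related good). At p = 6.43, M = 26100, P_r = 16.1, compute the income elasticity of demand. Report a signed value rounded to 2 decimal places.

At the given values, Q_d = 54050 − 9420(6.43) + 0.076(26100) + 1880(16.1) = 25731.
∂Q_d/∂M = 0.076.
E = (0.076) × (26100/25731) = 0.0770…

0.08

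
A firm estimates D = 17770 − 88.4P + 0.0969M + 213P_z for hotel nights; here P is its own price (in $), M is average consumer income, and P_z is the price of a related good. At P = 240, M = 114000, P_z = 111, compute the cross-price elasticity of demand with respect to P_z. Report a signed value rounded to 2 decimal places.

At the given values, D = 17770 − 88.4(240) + 0.0969(114000) + 213(111) = 31243.6.
∂D/∂P_z = 213.
E = (213) × (111/31243.6) = 0.7567…

0.76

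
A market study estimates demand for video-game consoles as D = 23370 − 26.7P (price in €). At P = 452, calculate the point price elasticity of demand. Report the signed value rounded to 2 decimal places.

dD/dP = −26.7. At P = 452, D = 23370 − 26.7(452) = 11301.6.
Ed = (dD/dP)·(P/D) = −26.7 × (452/11301.6) = -1.0678…

-1.07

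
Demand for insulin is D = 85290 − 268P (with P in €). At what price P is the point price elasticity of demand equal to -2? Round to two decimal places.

212.16

Ed = −268P/(85290 − 268P). Set this equal to -2:
268P = 2·(85290 − 268P) ⇒ 268P(1 + 2) = 2·85290
P = 2·85290 / (268·3) = 212.1641…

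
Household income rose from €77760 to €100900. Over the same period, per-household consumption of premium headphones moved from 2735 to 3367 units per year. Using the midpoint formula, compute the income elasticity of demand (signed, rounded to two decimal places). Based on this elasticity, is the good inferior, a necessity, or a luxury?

0.80; necessity

%ΔQ = (3367 − 2735)/[( 2735 + 3367)/2] = 632/3051 = 0.207145…
%ΔIncome = (100900 − 77760)/[( 77760 + 100900)/2] = 23140/89330 = 0.259039…
E_income = (632/3051) / (23140/89330) = 0.7996…
0 < E_income < 1 ⇒ normal good, necessity.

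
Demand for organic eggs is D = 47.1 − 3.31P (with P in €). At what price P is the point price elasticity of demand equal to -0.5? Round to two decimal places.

4.74

Ed = −3.31P/(47.1 − 3.31P). Set this equal to -0.5:
3.31P = 0.5·(47.1 − 3.31P) ⇒ 3.31P(1 + 0.5) = 0.5·47.1
P = 0.5·47.1 / (3.31·1.5) = 4.7432…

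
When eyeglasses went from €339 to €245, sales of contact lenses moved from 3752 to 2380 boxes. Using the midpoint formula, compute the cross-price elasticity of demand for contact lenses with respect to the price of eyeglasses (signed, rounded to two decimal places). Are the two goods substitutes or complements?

%ΔQ_{contact lenses} = (2380 − 3752)/avg = -1372/3066 = -0.447488…
%ΔP_{eyeglasses} = (245 − 339)/avg = -94/292 = -0.321917…
E_cross = (-1372/3066) / (-94/292) = 1.3900…
E_cross > 0 ⇒ the goods are substitutes.

1.39; substitutes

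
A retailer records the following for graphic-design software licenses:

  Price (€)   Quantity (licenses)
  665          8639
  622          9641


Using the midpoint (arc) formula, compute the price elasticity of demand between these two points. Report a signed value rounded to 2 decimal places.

%ΔQ = (9641 − 8639) / [(8639 + 9641)/2] = 1002/9140 = 0.109628…
%ΔP = (622 − 665) / [(665 + 622)/2] = -43/643.5 = -0.066822…
Arc Ed = %ΔQ / %ΔP = (1002/9140) / (-43/643.5) = -1.6405…

-1.64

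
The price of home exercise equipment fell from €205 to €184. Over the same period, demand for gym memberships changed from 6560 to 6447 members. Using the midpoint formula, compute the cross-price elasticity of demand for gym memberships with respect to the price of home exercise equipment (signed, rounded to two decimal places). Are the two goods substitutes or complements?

0.16; substitutes

%ΔQ_{gym memberships} = (6447 − 6560)/avg = -113/6503.5 = -0.017375…
%ΔP_{home exercise equipment} = (184 − 205)/avg = -21/194.5 = -0.107969…
E_cross = (-113/6503.5) / (-21/194.5) = 0.1609…
E_cross > 0 ⇒ the goods are substitutes.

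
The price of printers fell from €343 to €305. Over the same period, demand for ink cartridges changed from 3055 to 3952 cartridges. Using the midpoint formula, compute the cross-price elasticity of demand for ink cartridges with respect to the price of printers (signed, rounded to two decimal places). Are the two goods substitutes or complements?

-2.18; complements

%ΔQ_{ink cartridges} = (3952 − 3055)/avg = 897/3503.5 = 0.256029…
%ΔP_{printers} = (305 − 343)/avg = -38/324 = -0.117283…
E_cross = (897/3503.5) / (-38/324) = -2.1829…
E_cross < 0 ⇒ the goods are complements.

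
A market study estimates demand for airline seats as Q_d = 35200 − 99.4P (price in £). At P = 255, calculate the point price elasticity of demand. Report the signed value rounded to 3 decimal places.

dQ_d/dP = −99.4. At P = 255, Q_d = 35200 − 99.4(255) = 9853.
Ed = (dQ_d/dP)·(P/Q_d) = −99.4 × (255/9853) = -2.57251…

-2.573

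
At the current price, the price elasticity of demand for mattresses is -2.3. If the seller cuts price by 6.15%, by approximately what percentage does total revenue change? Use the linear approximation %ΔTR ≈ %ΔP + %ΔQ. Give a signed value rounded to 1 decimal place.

%ΔQ ≈ Ed × %ΔP = (-2.3) × (-6.15%) = +14.1450%
%ΔTR ≈ %ΔP + %ΔQ = (-6.15%) + (+14.1450%) = +7.9950%

+8.0%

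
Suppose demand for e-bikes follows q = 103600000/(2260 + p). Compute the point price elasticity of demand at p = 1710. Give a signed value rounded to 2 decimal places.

-0.43

dq/dp = −103600000/(2260 + p)² = -6.57323. At p = 1710, q = 26095.7.
Ed = (dq/dp)·(p/q) = (-6.57323) × (1710/26095.7) = -0.4307…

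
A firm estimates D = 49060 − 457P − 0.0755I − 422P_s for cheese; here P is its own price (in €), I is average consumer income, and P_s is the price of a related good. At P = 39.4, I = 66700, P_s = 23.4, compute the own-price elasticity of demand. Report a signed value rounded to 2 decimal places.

-1.12

At the given values, D = 49060 − 457(39.4) − 0.0755(66700) − 422(23.4) = 16143.55.
∂D/∂P = −457.
E = (-457) × (39.4/16143.55) = -1.1153…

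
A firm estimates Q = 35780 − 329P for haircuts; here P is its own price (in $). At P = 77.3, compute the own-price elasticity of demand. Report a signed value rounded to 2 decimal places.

At the given values, Q = 35780 − 329(77.3) = 10348.3.
∂Q/∂P = −329.
E = (-329) × (77.3/10348.3) = -2.4575…

-2.46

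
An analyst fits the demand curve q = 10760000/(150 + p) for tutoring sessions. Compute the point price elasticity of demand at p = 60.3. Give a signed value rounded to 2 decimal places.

-0.29

dq/dp = −10760000/(150 + p)² = -243.295. At p = 60.3, q = 51165.
Ed = (dq/dp)·(p/q) = (-243.295) × (60.3/51165) = -0.2867…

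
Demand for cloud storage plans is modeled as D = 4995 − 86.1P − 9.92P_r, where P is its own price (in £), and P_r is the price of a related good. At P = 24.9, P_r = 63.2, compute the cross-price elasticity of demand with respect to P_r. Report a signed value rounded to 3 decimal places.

-0.282

At the given values, D = 4995 − 86.1(24.9) − 9.92(63.2) = 2224.166.
∂D/∂P_r = -9.92.
E = (-9.92) × (63.2/2224.166) = -0.28187…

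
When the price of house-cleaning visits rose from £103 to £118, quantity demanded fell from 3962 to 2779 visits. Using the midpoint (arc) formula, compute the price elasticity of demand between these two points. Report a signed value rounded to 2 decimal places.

%ΔQ = (2779 − 3962) / [(3962 + 2779)/2] = -1183/3370.5 = -0.350986…
%ΔP = (118 − 103) / [(103 + 118)/2] = 15/110.5 = 0.135746…
Arc Ed = %ΔQ / %ΔP = (-1183/3370.5) / (15/110.5) = -2.5856…

-2.59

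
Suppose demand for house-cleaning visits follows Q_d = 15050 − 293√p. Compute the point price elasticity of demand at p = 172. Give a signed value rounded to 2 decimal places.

-0.17

dQ_d/dp = −293/(2√p) = -11.1705. At p = 172, Q_d = 11207.3.
Ed = (dQ_d/dp)·(p/Q_d) = (-11.1705) × (172/11207.3) = -0.1714…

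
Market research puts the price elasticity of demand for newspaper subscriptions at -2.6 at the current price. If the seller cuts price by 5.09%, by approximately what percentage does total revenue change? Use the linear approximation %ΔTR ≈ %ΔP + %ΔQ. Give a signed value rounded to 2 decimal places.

%ΔQ ≈ Ed × %ΔP = (-2.6) × (-5.09%) = +13.2340%
%ΔTR ≈ %ΔP + %ΔQ = (-5.09%) + (+13.2340%) = +8.1440%

+8.14%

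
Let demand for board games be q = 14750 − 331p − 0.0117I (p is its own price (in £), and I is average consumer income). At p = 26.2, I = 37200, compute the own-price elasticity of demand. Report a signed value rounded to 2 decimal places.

-1.54

At the given values, q = 14750 − 331(26.2) − 0.0117(37200) = 5642.56.
∂q/∂p = −331.
E = (-331) × (26.2/5642.56) = -1.5369…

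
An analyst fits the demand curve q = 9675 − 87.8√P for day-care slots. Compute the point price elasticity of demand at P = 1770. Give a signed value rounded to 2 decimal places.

dq/dP = −87.8/(2√P) = -1.04347. At P = 1770, q = 5981.13.
Ed = (dq/dP)·(P/q) = (-1.04347) × (1770/5981.13) = -0.3087…

-0.31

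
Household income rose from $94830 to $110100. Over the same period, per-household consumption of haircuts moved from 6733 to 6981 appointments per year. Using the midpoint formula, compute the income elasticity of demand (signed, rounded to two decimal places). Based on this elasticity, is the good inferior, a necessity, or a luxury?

0.24; necessity

%ΔQ = (6981 − 6733)/[( 6733 + 6981)/2] = 248/6857 = 0.036167…
%ΔIncome = (110100 − 94830)/[( 94830 + 110100)/2] = 15270/102465 = 0.149026…
E_income = (248/6857) / (15270/102465) = 0.2426…
0 < E_income < 1 ⇒ normal good, necessity.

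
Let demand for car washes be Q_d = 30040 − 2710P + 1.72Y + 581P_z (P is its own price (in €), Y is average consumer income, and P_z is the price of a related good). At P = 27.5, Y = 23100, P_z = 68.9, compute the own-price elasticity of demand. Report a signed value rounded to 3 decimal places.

-2.113

At the given values, Q_d = 30040 − 2710(27.5) + 1.72(23100) + 581(68.9) = 35277.9.
∂Q_d/∂P = −2710.
E = (-2710) × (27.5/35277.9) = -2.11251…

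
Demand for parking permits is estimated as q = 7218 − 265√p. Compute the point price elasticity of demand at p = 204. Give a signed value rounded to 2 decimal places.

dq/dp = −265/(2√p) = -9.27686. At p = 204, q = 3433.04.
Ed = (dq/dp)·(p/q) = (-9.27686) × (204/3433.04) = -0.5512…

-0.55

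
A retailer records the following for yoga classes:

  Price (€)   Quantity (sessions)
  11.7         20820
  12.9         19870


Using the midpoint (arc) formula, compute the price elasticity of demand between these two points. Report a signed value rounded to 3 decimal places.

-0.479

%ΔQ = (19870 − 20820) / [(20820 + 19870)/2] = -950/20345 = -0.046694…
%ΔP = (12.9 − 11.7) / [(11.7 + 12.9)/2] = 1.2/12.3 = 0.097560…
Arc Ed = %ΔQ / %ΔP = (-950/20345) / (1.2/12.3) = -0.47861…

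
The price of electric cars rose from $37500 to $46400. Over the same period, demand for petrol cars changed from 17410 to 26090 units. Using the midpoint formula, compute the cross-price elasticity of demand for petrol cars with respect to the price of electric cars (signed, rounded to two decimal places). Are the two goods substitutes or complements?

1.88; substitutes

%ΔQ_{petrol cars} = (26090 − 17410)/avg = 8680/21750 = 0.399080…
%ΔP_{electric cars} = (46400 − 37500)/avg = 8900/41950 = 0.212157…
E_cross = (8680/21750) / (8900/41950) = 1.8810…
E_cross > 0 ⇒ the goods are substitutes.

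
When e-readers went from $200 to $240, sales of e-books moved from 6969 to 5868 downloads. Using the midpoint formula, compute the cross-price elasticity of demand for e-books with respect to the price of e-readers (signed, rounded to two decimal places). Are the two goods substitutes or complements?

-0.94; complements

%ΔQ_{e-books} = (5868 − 6969)/avg = -1101/6418.5 = -0.171535…
%ΔP_{e-readers} = (240 − 200)/avg = 40/220 = 0.181818…
E_cross = (-1101/6418.5) / (40/220) = -0.9434…
E_cross < 0 ⇒ the goods are complements.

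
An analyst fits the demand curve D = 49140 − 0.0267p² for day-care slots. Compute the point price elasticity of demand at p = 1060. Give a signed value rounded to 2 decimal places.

-3.13

dD/dp = −2·0.0267·p = -56.604. At p = 1060, D = 19139.88.
Ed = (dD/dp)·(p/D) = (-56.604) × (1060/19139.88) = -3.1348…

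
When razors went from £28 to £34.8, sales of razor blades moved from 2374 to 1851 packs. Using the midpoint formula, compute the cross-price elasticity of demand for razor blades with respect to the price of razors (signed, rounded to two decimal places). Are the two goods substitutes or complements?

%ΔQ_{razor blades} = (1851 − 2374)/avg = -523/2112.5 = -0.247573…
%ΔP_{razors} = (34.8 − 28)/avg = 6.8/31.4 = 0.216560…
E_cross = (-523/2112.5) / (6.8/31.4) = -1.1432…
E_cross < 0 ⇒ the goods are complements.

-1.14; complements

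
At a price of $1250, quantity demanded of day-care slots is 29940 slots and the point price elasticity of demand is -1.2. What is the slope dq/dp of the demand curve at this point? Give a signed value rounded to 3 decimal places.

Ed = (dq/dp)·(p/q) ⇒ dq/dp = Ed·q/p = (-1.2)·29940/1250 = -28.7424

-28.742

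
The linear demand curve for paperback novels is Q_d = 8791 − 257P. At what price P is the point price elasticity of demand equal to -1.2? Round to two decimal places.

18.66

Ed = −257P/(8791 − 257P). Set this equal to -1.2:
257P = 1.2·(8791 − 257P) ⇒ 257P(1 + 1.2) = 1.2·8791
P = 1.2·8791 / (257·2.2) = 18.6579…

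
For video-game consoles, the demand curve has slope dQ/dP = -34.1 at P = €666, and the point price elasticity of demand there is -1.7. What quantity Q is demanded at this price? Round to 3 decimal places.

13359.176

Ed = (dQ/dP)·(P/Q) ⇒ Q = (dQ/dP)·P/Ed = (-34.1)·666/(-1.7) = 13359.17647…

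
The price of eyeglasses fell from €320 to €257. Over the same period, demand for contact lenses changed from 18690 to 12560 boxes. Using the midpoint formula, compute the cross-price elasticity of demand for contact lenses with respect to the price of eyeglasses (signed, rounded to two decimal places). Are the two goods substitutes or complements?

1.80; substitutes

%ΔQ_{contact lenses} = (12560 − 18690)/avg = -6130/15625 = -0.39232
%ΔP_{eyeglasses} = (257 − 320)/avg = -63/288.5 = -0.218370…
E_cross = (-6130/15625) / (-63/288.5) = 1.7965…
E_cross > 0 ⇒ the goods are substitutes.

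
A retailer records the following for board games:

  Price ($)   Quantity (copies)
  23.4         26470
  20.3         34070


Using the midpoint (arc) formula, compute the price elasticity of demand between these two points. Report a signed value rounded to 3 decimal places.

-1.770

%ΔQ = (34070 − 26470) / [(26470 + 34070)/2] = 7600/30270 = 0.251073…
%ΔP = (20.3 − 23.4) / [(23.4 + 20.3)/2] = -3.1/21.85 = -0.141876…
Arc Ed = %ΔQ / %ΔP = (7600/30270) / (-3.1/21.85) = -1.76966…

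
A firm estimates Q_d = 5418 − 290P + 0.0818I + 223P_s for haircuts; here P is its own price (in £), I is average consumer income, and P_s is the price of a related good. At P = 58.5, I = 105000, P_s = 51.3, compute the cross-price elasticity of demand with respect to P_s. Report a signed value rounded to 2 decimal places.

1.35

At the given values, Q_d = 5418 − 290(58.5) + 0.0818(105000) + 223(51.3) = 8481.9.
∂Q_d/∂P_s = 223.
E = (223) × (51.3/8481.9) = 1.3487…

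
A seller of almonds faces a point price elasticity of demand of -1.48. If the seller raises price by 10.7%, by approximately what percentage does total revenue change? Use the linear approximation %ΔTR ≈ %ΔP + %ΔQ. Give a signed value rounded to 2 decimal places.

%ΔQ ≈ Ed × %ΔP = (-1.48) × (+10.7%) = -15.8360%
%ΔTR ≈ %ΔP + %ΔQ = (+10.7%) + (-15.8360%) = -5.1360%

-5.14%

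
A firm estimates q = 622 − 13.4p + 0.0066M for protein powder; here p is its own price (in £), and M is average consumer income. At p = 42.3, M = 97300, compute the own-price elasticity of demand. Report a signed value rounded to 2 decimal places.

-0.81

At the given values, q = 622 − 13.4(42.3) + 0.0066(97300) = 697.36.
∂q/∂p = −13.4.
E = (-13.4) × (42.3/697.36) = -0.8128…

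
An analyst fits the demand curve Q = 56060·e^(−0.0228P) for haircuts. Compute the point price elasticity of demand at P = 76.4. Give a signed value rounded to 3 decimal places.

dQ/dP = −0.0228·Q = -223.914. At P = 76.4, Q = 9820.8.
Ed = (dQ/dP)·(P/Q) = (-223.914) × (76.4/9820.8) = -1.74192

-1.742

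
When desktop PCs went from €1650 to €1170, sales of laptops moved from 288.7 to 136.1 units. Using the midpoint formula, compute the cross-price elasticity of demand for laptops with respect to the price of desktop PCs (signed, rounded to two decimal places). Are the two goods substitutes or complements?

%ΔQ_{laptops} = (136.1 − 288.7)/avg = -152.6/212.4 = -0.718455…
%ΔP_{desktop PCs} = (1170 − 1650)/avg = -480/1410 = -0.340425…
E_cross = (-152.6/212.4) / (-480/1410) = 2.1104…
E_cross > 0 ⇒ the goods are substitutes.

2.11; substitutes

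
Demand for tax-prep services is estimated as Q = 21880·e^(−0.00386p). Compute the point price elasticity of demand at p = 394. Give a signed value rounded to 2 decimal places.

dQ/dp = −0.00386·Q = -18.4562. At p = 394, Q = 4781.4.
Ed = (dQ/dp)·(p/Q) = (-18.4562) × (394/4781.4) = -1.5208…

-1.52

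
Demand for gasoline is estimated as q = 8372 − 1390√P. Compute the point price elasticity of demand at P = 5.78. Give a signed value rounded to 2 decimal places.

-0.33

dq/dP = −1390/(2√P) = -289.082. At P = 5.78, q = 5030.21.
Ed = (dq/dP)·(P/q) = (-289.082) × (5.78/5030.21) = -0.3321…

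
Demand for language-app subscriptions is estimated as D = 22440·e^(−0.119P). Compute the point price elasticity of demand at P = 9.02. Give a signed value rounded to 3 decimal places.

-1.073

dD/dP = −0.119·D = -912.866. At P = 9.02, D = 7671.14.
Ed = (dD/dP)·(P/D) = (-912.866) × (9.02/7671.14) = -1.07338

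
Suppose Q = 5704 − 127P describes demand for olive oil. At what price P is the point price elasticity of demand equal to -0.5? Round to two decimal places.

Ed = −127P/(5704 − 127P). Set this equal to -0.5:
127P = 0.5·(5704 − 127P) ⇒ 127P(1 + 0.5) = 0.5·5704
P = 0.5·5704 / (127·1.5) = 14.9711…

14.97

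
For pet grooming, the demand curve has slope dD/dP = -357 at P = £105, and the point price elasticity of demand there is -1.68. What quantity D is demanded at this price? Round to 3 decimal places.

Ed = (dD/dP)·(P/D) ⇒ D = (dD/dP)·P/Ed = (-357)·105/(-1.68) = 22312.5

22312.500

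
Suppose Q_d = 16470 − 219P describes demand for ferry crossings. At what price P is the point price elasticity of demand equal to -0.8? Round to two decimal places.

33.42

Ed = −219P/(16470 − 219P). Set this equal to -0.8:
219P = 0.8·(16470 − 219P) ⇒ 219P(1 + 0.8) = 0.8·16470
P = 0.8·16470 / (219·1.8) = 33.4246…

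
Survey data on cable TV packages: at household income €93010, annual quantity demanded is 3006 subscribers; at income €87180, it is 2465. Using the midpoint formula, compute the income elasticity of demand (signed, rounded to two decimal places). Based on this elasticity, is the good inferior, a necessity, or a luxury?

%ΔQ = (2465 − 3006)/[( 3006 + 2465)/2] = -541/2735.5 = -0.197770…
%ΔIncome = (87180 − 93010)/[( 93010 + 87180)/2] = -5830/90095 = -0.064709…
E_income = (-541/2735.5) / (-5830/90095) = 3.0562…
E_income > 1 ⇒ normal good, luxury.

3.06; luxury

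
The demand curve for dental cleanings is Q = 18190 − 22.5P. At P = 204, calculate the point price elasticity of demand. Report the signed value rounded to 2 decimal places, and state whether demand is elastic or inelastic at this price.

-0.34; inelastic

dQ/dP = −22.5. At P = 204, Q = 18190 − 22.5(204) = 13600.
Ed = (dQ/dP)·(P/Q) = −22.5 × (204/13600) = -0.3375
|Ed| = 0.34 < 1, so demand is inelastic.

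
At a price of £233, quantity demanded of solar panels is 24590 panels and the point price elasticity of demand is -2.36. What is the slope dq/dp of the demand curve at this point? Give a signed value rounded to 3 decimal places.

-249.066

Ed = (dq/dp)·(p/q) ⇒ dq/dp = Ed·q/p = (-2.36)·24590/233 = -249.06609…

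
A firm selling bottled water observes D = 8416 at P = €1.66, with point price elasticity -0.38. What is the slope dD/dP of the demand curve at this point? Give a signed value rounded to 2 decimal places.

-1926.55

Ed = (dD/dP)·(P/D) ⇒ dD/dP = Ed·D/P = (-0.38)·8416/1.66 = -1926.5542…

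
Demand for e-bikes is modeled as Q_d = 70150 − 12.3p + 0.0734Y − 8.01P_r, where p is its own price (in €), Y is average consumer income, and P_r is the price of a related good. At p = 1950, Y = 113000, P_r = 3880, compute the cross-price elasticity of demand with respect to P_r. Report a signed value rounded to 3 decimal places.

-1.329

At the given values, Q_d = 70150 − 12.3(1950) + 0.0734(113000) − 8.01(3880) = 23380.4.
∂Q_d/∂P_r = -8.01.
E = (-8.01) × (3880/23380.4) = -1.32926…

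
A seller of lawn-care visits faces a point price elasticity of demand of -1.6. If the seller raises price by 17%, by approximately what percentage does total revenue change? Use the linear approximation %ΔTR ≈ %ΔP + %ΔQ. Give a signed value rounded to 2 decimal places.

%ΔQ ≈ Ed × %ΔP = (-1.6) × (+17%) = -27.2000%
%ΔTR ≈ %ΔP + %ΔQ = (+17%) + (-27.2000%) = -10.2000%

-10.20%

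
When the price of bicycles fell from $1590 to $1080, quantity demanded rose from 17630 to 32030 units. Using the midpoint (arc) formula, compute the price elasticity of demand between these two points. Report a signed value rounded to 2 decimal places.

%ΔQ = (32030 − 17630) / [(17630 + 32030)/2] = 14400/24830 = 0.579943…
%ΔP = (1080 − 1590) / [(1590 + 1080)/2] = -510/1335 = -0.382022…
Arc Ed = %ΔQ / %ΔP = (14400/24830) / (-510/1335) = -1.5180…

-1.52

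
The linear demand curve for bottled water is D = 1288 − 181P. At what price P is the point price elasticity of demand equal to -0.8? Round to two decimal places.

Ed = −181P/(1288 − 181P). Set this equal to -0.8:
181P = 0.8·(1288 − 181P) ⇒ 181P(1 + 0.8) = 0.8·1288
P = 0.8·1288 / (181·1.8) = 3.1626…

3.16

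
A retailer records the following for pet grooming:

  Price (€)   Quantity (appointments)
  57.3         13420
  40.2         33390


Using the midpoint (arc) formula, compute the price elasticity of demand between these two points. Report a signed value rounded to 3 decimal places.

%ΔQ = (33390 − 13420) / [(13420 + 33390)/2] = 19970/23405 = 0.853236…
%ΔP = (40.2 − 57.3) / [(57.3 + 40.2)/2] = -17.1/48.75 = -0.350769…
Arc Ed = %ΔQ / %ΔP = (19970/23405) / (-17.1/48.75) = -2.43247…

-2.432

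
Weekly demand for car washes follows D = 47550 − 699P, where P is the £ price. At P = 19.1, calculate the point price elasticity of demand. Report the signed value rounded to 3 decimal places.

-0.390

dD/dP = −699. At P = 19.1, D = 47550 − 699(19.1) = 34199.1.
Ed = (dD/dP)·(P/D) = −699 × (19.1/34199.1) = -0.39038…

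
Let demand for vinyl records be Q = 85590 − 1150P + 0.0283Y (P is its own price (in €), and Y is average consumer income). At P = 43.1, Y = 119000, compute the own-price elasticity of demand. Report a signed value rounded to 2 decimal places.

At the given values, Q = 85590 − 1150(43.1) + 0.0283(119000) = 39392.7.
∂Q/∂P = −1150.
E = (-1150) × (43.1/39392.7) = -1.2582…

-1.26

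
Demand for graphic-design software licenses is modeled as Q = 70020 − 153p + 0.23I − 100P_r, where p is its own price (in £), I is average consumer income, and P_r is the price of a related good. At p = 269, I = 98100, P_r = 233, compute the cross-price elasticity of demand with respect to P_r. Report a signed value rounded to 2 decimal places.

-0.83

At the given values, Q = 70020 − 153(269) + 0.23(98100) − 100(233) = 28126.
∂Q/∂P_r = -100.
E = (-100) × (233/28126) = -0.8284…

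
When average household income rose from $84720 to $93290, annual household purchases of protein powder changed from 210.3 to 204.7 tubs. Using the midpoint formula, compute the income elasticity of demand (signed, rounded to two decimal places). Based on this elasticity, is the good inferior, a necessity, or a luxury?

%ΔQ = (204.7 − 210.3)/[( 210.3 + 204.7)/2] = -5.6/207.5 = -0.026987…
%ΔIncome = (93290 − 84720)/[( 84720 + 93290)/2] = 8570/89005 = 0.096286…
E_income = (-5.6/207.5) / (8570/89005) = -0.2802…
E_income < 0 ⇒ inferior good.

-0.28; inferior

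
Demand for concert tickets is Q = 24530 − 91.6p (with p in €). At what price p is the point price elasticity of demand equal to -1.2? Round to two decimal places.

146.07

Ed = −91.6p/(24530 − 91.6p). Set this equal to -1.2:
91.6p = 1.2·(24530 − 91.6p) ⇒ 91.6p(1 + 1.2) = 1.2·24530
p = 1.2·24530 / (91.6·2.2) = 146.0698…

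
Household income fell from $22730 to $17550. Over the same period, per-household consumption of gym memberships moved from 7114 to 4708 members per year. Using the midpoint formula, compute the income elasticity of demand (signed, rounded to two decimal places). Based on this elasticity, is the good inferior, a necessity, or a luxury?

1.58; luxury

%ΔQ = (4708 − 7114)/[( 7114 + 4708)/2] = -2406/5911 = -0.407037…
%ΔIncome = (17550 − 22730)/[( 22730 + 17550)/2] = -5180/20140 = -0.257199…
E_income = (-2406/5911) / (-5180/20140) = 1.5825…
E_income > 1 ⇒ normal good, luxury.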